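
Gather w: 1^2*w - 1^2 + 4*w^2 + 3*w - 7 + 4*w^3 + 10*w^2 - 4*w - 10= 4*w^3 + 14*w^2 - 18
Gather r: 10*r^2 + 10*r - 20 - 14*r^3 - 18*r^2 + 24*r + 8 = -14*r^3 - 8*r^2 + 34*r - 12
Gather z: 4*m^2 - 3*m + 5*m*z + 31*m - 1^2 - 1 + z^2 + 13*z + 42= 4*m^2 + 28*m + z^2 + z*(5*m + 13) + 40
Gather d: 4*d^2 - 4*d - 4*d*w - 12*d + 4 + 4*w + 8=4*d^2 + d*(-4*w - 16) + 4*w + 12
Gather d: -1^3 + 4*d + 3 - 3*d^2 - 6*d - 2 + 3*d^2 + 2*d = 0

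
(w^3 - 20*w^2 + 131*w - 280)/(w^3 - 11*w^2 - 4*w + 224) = (w - 5)/(w + 4)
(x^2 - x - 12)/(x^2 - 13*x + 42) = (x^2 - x - 12)/(x^2 - 13*x + 42)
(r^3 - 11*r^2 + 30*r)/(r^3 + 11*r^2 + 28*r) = (r^2 - 11*r + 30)/(r^2 + 11*r + 28)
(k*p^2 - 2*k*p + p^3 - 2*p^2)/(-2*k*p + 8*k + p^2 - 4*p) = p*(-k*p + 2*k - p^2 + 2*p)/(2*k*p - 8*k - p^2 + 4*p)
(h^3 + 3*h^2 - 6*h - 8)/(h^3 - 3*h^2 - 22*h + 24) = (h^2 - h - 2)/(h^2 - 7*h + 6)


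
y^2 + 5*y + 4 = (y + 1)*(y + 4)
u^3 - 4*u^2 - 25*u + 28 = (u - 7)*(u - 1)*(u + 4)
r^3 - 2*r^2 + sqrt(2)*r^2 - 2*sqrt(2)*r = r*(r - 2)*(r + sqrt(2))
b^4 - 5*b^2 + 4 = (b - 2)*(b - 1)*(b + 1)*(b + 2)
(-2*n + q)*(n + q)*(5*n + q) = -10*n^3 - 7*n^2*q + 4*n*q^2 + q^3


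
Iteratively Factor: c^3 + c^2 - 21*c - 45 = (c + 3)*(c^2 - 2*c - 15) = (c + 3)^2*(c - 5)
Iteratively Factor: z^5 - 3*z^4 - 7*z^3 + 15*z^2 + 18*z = (z)*(z^4 - 3*z^3 - 7*z^2 + 15*z + 18) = z*(z - 3)*(z^3 - 7*z - 6) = z*(z - 3)^2*(z^2 + 3*z + 2) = z*(z - 3)^2*(z + 2)*(z + 1)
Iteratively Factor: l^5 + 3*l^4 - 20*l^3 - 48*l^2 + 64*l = (l + 4)*(l^4 - l^3 - 16*l^2 + 16*l) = l*(l + 4)*(l^3 - l^2 - 16*l + 16) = l*(l - 1)*(l + 4)*(l^2 - 16) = l*(l - 4)*(l - 1)*(l + 4)*(l + 4)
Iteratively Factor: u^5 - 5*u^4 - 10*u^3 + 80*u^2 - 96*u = (u - 4)*(u^4 - u^3 - 14*u^2 + 24*u) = (u - 4)*(u - 3)*(u^3 + 2*u^2 - 8*u) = u*(u - 4)*(u - 3)*(u^2 + 2*u - 8) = u*(u - 4)*(u - 3)*(u + 4)*(u - 2)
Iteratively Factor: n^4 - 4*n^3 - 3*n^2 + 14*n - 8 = (n - 4)*(n^3 - 3*n + 2) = (n - 4)*(n - 1)*(n^2 + n - 2) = (n - 4)*(n - 1)*(n + 2)*(n - 1)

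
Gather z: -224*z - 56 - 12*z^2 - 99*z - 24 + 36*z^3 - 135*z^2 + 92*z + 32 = 36*z^3 - 147*z^2 - 231*z - 48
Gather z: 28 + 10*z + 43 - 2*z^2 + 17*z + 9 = -2*z^2 + 27*z + 80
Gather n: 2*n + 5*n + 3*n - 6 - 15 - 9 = 10*n - 30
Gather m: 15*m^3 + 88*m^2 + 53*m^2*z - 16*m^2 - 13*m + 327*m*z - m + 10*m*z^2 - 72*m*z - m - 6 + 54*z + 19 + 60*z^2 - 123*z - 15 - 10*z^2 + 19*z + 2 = 15*m^3 + m^2*(53*z + 72) + m*(10*z^2 + 255*z - 15) + 50*z^2 - 50*z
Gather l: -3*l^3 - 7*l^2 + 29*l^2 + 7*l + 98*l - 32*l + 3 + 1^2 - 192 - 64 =-3*l^3 + 22*l^2 + 73*l - 252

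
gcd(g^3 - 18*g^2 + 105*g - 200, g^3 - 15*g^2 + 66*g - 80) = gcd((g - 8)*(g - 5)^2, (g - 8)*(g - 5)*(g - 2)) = g^2 - 13*g + 40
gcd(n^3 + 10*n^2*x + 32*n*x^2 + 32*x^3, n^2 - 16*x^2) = n + 4*x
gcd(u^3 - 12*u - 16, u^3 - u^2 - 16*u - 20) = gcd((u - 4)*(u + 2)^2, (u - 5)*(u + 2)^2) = u^2 + 4*u + 4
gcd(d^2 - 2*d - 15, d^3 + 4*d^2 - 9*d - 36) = d + 3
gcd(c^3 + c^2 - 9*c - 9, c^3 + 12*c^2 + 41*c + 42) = c + 3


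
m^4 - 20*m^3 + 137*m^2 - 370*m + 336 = (m - 8)*(m - 7)*(m - 3)*(m - 2)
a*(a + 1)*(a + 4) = a^3 + 5*a^2 + 4*a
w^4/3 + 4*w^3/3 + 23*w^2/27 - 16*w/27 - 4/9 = (w/3 + 1/3)*(w - 2/3)*(w + 2/3)*(w + 3)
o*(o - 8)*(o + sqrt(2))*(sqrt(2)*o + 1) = sqrt(2)*o^4 - 8*sqrt(2)*o^3 + 3*o^3 - 24*o^2 + sqrt(2)*o^2 - 8*sqrt(2)*o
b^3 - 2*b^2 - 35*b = b*(b - 7)*(b + 5)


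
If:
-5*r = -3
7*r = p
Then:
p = 21/5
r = 3/5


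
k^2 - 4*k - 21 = (k - 7)*(k + 3)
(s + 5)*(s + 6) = s^2 + 11*s + 30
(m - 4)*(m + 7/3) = m^2 - 5*m/3 - 28/3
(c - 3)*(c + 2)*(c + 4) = c^3 + 3*c^2 - 10*c - 24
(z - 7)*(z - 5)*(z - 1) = z^3 - 13*z^2 + 47*z - 35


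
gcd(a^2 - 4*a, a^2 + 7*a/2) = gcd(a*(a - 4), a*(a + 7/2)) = a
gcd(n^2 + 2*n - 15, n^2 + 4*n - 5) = n + 5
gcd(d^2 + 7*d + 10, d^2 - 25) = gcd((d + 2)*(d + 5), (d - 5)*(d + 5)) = d + 5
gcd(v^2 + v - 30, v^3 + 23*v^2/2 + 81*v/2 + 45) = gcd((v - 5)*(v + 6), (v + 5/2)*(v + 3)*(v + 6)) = v + 6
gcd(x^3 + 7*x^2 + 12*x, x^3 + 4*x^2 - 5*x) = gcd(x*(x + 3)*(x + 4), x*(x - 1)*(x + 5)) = x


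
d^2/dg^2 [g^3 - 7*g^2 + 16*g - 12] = 6*g - 14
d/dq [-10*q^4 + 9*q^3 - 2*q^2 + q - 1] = -40*q^3 + 27*q^2 - 4*q + 1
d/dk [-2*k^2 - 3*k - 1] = -4*k - 3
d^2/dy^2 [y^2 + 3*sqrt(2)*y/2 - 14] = 2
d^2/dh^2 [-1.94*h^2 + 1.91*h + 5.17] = -3.88000000000000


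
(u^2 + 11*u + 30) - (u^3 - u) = -u^3 + u^2 + 12*u + 30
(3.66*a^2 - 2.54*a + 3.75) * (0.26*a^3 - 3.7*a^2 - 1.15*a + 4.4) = 0.9516*a^5 - 14.2024*a^4 + 6.164*a^3 + 5.15*a^2 - 15.4885*a + 16.5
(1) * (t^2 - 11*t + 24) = t^2 - 11*t + 24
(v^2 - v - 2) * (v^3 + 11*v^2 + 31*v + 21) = v^5 + 10*v^4 + 18*v^3 - 32*v^2 - 83*v - 42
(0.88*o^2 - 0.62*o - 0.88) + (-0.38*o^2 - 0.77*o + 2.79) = 0.5*o^2 - 1.39*o + 1.91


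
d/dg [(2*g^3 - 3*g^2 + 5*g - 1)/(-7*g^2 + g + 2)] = (-14*g^4 + 4*g^3 + 44*g^2 - 26*g + 11)/(49*g^4 - 14*g^3 - 27*g^2 + 4*g + 4)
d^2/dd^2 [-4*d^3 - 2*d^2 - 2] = -24*d - 4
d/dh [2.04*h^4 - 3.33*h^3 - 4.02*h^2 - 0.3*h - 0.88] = 8.16*h^3 - 9.99*h^2 - 8.04*h - 0.3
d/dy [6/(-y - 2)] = 6/(y + 2)^2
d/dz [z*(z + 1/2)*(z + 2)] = 3*z^2 + 5*z + 1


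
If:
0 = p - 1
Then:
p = 1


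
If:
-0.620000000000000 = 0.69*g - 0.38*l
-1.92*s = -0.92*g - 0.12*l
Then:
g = 1.68732654949121*s - 0.172062904717854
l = 3.06382978723404*s + 1.31914893617021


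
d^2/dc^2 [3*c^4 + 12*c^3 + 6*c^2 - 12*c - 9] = 36*c^2 + 72*c + 12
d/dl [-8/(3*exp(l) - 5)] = 24*exp(l)/(3*exp(l) - 5)^2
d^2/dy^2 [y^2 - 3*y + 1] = 2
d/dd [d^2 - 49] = 2*d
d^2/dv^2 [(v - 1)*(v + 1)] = 2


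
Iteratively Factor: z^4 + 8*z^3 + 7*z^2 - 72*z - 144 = (z - 3)*(z^3 + 11*z^2 + 40*z + 48) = (z - 3)*(z + 4)*(z^2 + 7*z + 12) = (z - 3)*(z + 3)*(z + 4)*(z + 4)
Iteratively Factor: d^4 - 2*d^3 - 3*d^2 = (d)*(d^3 - 2*d^2 - 3*d) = d*(d - 3)*(d^2 + d) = d^2*(d - 3)*(d + 1)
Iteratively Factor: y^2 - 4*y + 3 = (y - 1)*(y - 3)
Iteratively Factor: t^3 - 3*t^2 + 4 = (t - 2)*(t^2 - t - 2) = (t - 2)*(t + 1)*(t - 2)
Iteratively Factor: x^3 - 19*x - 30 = (x - 5)*(x^2 + 5*x + 6) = (x - 5)*(x + 3)*(x + 2)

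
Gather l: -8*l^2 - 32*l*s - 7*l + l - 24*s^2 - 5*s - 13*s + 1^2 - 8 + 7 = -8*l^2 + l*(-32*s - 6) - 24*s^2 - 18*s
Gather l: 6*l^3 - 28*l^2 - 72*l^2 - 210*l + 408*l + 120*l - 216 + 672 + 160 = 6*l^3 - 100*l^2 + 318*l + 616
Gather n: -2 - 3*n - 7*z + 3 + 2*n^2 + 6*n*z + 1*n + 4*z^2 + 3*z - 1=2*n^2 + n*(6*z - 2) + 4*z^2 - 4*z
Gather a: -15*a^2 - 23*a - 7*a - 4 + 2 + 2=-15*a^2 - 30*a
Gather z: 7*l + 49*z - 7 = 7*l + 49*z - 7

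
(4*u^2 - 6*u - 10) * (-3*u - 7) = -12*u^3 - 10*u^2 + 72*u + 70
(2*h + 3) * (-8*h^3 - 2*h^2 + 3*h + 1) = -16*h^4 - 28*h^3 + 11*h + 3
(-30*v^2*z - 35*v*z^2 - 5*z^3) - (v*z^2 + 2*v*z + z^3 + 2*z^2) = -30*v^2*z - 36*v*z^2 - 2*v*z - 6*z^3 - 2*z^2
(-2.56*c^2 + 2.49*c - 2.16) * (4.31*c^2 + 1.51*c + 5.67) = -11.0336*c^4 + 6.8663*c^3 - 20.0649*c^2 + 10.8567*c - 12.2472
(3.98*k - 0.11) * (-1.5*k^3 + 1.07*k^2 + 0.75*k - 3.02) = -5.97*k^4 + 4.4236*k^3 + 2.8673*k^2 - 12.1021*k + 0.3322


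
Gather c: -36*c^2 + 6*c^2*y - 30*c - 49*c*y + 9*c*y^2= c^2*(6*y - 36) + c*(9*y^2 - 49*y - 30)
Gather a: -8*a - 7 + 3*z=-8*a + 3*z - 7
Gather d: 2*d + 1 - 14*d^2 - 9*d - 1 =-14*d^2 - 7*d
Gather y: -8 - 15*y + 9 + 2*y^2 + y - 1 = 2*y^2 - 14*y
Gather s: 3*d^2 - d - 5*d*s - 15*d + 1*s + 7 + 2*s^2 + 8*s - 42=3*d^2 - 16*d + 2*s^2 + s*(9 - 5*d) - 35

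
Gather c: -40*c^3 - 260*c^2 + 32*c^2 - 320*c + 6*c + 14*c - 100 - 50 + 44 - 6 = -40*c^3 - 228*c^2 - 300*c - 112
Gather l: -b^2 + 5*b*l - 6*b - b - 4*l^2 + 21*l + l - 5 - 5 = -b^2 - 7*b - 4*l^2 + l*(5*b + 22) - 10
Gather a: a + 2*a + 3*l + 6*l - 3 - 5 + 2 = 3*a + 9*l - 6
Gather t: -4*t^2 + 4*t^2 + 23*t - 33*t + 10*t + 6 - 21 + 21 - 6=0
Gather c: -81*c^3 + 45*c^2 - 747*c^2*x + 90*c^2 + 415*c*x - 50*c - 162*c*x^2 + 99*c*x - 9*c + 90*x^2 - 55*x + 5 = -81*c^3 + c^2*(135 - 747*x) + c*(-162*x^2 + 514*x - 59) + 90*x^2 - 55*x + 5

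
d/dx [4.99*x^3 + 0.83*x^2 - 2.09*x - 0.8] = 14.97*x^2 + 1.66*x - 2.09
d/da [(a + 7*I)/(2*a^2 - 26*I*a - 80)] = (a^2 - 13*I*a - (a + 7*I)*(2*a - 13*I) - 40)/(2*(-a^2 + 13*I*a + 40)^2)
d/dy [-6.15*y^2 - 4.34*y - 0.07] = -12.3*y - 4.34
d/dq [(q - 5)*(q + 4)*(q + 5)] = 3*q^2 + 8*q - 25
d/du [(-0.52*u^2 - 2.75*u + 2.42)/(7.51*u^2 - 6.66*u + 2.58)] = (24.1157*u^2 - 39.0316*u + 9.0222)/(56.4001*u^4 - 100.0332*u^3 + 83.1072*u^2 - 34.3656*u + 6.6564)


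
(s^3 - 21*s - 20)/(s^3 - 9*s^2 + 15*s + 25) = (s + 4)/(s - 5)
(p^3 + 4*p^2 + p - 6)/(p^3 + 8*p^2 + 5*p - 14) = (p + 3)/(p + 7)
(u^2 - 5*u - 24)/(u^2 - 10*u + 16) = (u + 3)/(u - 2)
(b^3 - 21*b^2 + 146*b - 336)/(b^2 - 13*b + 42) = b - 8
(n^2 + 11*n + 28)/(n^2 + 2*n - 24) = (n^2 + 11*n + 28)/(n^2 + 2*n - 24)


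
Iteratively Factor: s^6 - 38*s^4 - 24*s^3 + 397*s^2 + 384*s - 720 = (s - 5)*(s^5 + 5*s^4 - 13*s^3 - 89*s^2 - 48*s + 144) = (s - 5)*(s - 4)*(s^4 + 9*s^3 + 23*s^2 + 3*s - 36) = (s - 5)*(s - 4)*(s + 3)*(s^3 + 6*s^2 + 5*s - 12) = (s - 5)*(s - 4)*(s + 3)^2*(s^2 + 3*s - 4) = (s - 5)*(s - 4)*(s + 3)^2*(s + 4)*(s - 1)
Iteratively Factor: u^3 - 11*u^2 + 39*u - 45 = (u - 3)*(u^2 - 8*u + 15) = (u - 3)^2*(u - 5)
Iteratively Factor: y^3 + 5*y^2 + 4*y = (y + 1)*(y^2 + 4*y) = y*(y + 1)*(y + 4)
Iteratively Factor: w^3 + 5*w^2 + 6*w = (w + 2)*(w^2 + 3*w) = w*(w + 2)*(w + 3)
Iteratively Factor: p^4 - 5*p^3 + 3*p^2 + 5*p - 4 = (p + 1)*(p^3 - 6*p^2 + 9*p - 4) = (p - 1)*(p + 1)*(p^2 - 5*p + 4) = (p - 4)*(p - 1)*(p + 1)*(p - 1)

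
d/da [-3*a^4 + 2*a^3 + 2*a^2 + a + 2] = -12*a^3 + 6*a^2 + 4*a + 1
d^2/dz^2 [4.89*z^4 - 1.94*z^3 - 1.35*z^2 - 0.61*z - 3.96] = 58.68*z^2 - 11.64*z - 2.7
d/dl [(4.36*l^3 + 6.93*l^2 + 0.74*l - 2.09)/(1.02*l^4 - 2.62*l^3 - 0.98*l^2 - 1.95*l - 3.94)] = (-4.4472*l^6 - 14.1372*l^5 + 11.6194*l^4 - 4.5992*l^3 - 80.7509*l^2 - 58.7048*l - 6.9911)/(1.0404*l^8 - 5.3448*l^7 + 4.8652*l^6 + 1.1572*l^5 + 3.1408*l^4 + 24.4676*l^3 + 11.5249*l^2 + 15.366*l + 15.5236)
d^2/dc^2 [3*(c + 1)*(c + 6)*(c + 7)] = 18*c + 84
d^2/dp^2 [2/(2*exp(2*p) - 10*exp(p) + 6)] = ((5 - 4*exp(p))*(exp(2*p) - 5*exp(p) + 3) + 2*(2*exp(p) - 5)^2*exp(p))*exp(p)/(exp(2*p) - 5*exp(p) + 3)^3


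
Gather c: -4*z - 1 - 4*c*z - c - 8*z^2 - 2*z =c*(-4*z - 1) - 8*z^2 - 6*z - 1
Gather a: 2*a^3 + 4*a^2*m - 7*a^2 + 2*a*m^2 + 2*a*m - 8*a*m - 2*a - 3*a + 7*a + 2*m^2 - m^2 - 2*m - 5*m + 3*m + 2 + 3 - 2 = 2*a^3 + a^2*(4*m - 7) + a*(2*m^2 - 6*m + 2) + m^2 - 4*m + 3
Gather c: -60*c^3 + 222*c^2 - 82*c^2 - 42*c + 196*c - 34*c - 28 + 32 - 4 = -60*c^3 + 140*c^2 + 120*c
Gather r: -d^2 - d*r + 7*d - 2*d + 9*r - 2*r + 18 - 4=-d^2 + 5*d + r*(7 - d) + 14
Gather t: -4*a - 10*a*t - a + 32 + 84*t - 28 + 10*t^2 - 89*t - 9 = -5*a + 10*t^2 + t*(-10*a - 5) - 5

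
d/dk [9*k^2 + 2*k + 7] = 18*k + 2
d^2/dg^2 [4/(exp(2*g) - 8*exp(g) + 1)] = 16*((2 - exp(g))*(exp(2*g) - 8*exp(g) + 1) + 2*(exp(g) - 4)^2*exp(g))*exp(g)/(exp(2*g) - 8*exp(g) + 1)^3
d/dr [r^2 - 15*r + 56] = 2*r - 15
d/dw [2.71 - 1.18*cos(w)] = 1.18*sin(w)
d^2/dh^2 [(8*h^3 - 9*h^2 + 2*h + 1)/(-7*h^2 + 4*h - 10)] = 2*(586*h^3 - 1077*h^2 - 1896*h + 874)/(343*h^6 - 588*h^5 + 1806*h^4 - 1744*h^3 + 2580*h^2 - 1200*h + 1000)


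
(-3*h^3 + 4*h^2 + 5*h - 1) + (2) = -3*h^3 + 4*h^2 + 5*h + 1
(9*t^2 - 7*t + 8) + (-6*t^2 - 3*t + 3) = 3*t^2 - 10*t + 11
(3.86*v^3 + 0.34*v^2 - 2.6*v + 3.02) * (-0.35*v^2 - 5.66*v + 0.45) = -1.351*v^5 - 21.9666*v^4 + 0.7226*v^3 + 13.812*v^2 - 18.2632*v + 1.359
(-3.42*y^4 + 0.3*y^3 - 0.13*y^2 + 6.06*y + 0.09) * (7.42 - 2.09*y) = 7.1478*y^5 - 26.0034*y^4 + 2.4977*y^3 - 13.63*y^2 + 44.7771*y + 0.6678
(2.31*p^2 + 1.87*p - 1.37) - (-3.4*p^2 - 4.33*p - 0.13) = 5.71*p^2 + 6.2*p - 1.24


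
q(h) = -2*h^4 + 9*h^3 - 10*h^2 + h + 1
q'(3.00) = -32.00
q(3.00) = -5.00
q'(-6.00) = 2821.00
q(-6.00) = -4901.00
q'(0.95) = -0.49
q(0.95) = -0.99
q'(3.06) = -36.60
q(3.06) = -7.06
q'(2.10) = 3.98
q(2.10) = 3.45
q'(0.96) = -0.39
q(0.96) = -0.99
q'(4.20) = -199.42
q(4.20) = -126.75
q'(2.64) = -10.82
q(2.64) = 2.39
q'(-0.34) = 11.24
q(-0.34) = -0.88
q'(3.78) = -120.89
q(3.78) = -60.33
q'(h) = -8*h^3 + 27*h^2 - 20*h + 1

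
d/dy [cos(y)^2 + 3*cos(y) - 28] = -(2*cos(y) + 3)*sin(y)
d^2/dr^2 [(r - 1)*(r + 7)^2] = 6*r + 26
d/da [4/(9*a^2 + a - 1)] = 4*(-18*a - 1)/(9*a^2 + a - 1)^2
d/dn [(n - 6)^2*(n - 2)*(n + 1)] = 4*n^3 - 39*n^2 + 92*n - 12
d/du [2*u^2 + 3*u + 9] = 4*u + 3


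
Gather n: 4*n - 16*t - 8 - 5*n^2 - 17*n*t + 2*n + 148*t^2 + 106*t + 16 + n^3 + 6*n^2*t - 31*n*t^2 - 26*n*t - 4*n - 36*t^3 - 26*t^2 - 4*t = n^3 + n^2*(6*t - 5) + n*(-31*t^2 - 43*t + 2) - 36*t^3 + 122*t^2 + 86*t + 8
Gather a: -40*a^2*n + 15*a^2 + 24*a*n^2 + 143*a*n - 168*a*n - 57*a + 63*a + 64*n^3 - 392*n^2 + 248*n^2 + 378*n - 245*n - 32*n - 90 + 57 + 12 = a^2*(15 - 40*n) + a*(24*n^2 - 25*n + 6) + 64*n^3 - 144*n^2 + 101*n - 21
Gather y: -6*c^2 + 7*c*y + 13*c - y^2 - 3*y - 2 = -6*c^2 + 13*c - y^2 + y*(7*c - 3) - 2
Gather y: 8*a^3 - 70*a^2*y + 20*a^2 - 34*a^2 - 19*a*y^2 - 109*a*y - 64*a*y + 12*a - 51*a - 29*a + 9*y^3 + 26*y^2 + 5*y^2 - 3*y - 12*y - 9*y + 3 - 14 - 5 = 8*a^3 - 14*a^2 - 68*a + 9*y^3 + y^2*(31 - 19*a) + y*(-70*a^2 - 173*a - 24) - 16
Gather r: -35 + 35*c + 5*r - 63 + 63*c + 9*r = 98*c + 14*r - 98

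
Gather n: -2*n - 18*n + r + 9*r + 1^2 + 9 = -20*n + 10*r + 10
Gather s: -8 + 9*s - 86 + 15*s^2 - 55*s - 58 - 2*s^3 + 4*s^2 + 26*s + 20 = -2*s^3 + 19*s^2 - 20*s - 132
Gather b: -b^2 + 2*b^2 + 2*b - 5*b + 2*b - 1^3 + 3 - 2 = b^2 - b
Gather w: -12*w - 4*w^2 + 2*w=-4*w^2 - 10*w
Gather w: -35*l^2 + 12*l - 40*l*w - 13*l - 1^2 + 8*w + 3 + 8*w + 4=-35*l^2 - l + w*(16 - 40*l) + 6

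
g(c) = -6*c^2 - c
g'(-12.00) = 143.00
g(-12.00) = -852.00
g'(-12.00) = 143.00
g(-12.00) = -852.00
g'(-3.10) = 36.20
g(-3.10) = -54.56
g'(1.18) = -15.16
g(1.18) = -9.53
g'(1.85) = -23.20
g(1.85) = -22.38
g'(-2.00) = 23.00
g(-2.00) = -22.00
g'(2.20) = -27.40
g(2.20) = -31.24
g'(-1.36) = 15.32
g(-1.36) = -9.74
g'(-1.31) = 14.72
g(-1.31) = -8.99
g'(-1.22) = 13.64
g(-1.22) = -7.71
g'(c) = -12*c - 1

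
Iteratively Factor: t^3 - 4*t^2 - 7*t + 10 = (t - 1)*(t^2 - 3*t - 10) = (t - 5)*(t - 1)*(t + 2)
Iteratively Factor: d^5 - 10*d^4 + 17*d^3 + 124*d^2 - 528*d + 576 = (d - 4)*(d^4 - 6*d^3 - 7*d^2 + 96*d - 144) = (d - 4)*(d - 3)*(d^3 - 3*d^2 - 16*d + 48) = (d - 4)^2*(d - 3)*(d^2 + d - 12) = (d - 4)^2*(d - 3)^2*(d + 4)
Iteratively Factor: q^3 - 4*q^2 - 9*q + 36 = (q - 3)*(q^2 - q - 12) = (q - 4)*(q - 3)*(q + 3)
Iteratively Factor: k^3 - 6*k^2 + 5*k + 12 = (k + 1)*(k^2 - 7*k + 12) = (k - 4)*(k + 1)*(k - 3)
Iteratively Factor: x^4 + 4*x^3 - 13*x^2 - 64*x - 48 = (x + 4)*(x^3 - 13*x - 12) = (x - 4)*(x + 4)*(x^2 + 4*x + 3) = (x - 4)*(x + 3)*(x + 4)*(x + 1)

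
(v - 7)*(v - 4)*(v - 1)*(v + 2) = v^4 - 10*v^3 + 15*v^2 + 50*v - 56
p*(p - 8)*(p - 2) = p^3 - 10*p^2 + 16*p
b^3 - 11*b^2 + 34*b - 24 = (b - 6)*(b - 4)*(b - 1)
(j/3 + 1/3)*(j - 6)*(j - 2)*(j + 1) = j^4/3 - 2*j^3 - j^2 + 16*j/3 + 4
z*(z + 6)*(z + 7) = z^3 + 13*z^2 + 42*z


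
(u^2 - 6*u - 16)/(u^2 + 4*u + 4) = (u - 8)/(u + 2)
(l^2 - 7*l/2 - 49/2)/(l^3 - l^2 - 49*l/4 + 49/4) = 2*(l - 7)/(2*l^2 - 9*l + 7)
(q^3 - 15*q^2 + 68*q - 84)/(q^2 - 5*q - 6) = (q^2 - 9*q + 14)/(q + 1)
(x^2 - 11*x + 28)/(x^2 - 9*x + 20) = (x - 7)/(x - 5)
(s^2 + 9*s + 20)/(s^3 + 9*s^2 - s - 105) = (s + 4)/(s^2 + 4*s - 21)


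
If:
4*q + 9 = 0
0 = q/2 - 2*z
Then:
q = -9/4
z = -9/16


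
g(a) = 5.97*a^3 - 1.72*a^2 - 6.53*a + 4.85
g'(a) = 17.91*a^2 - 3.44*a - 6.53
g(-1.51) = -9.77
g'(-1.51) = 39.50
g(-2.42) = -74.03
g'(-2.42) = 106.68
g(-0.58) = 6.89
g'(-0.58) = 1.49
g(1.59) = 14.12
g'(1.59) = 33.28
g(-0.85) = 5.49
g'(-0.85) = 9.33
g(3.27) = 173.85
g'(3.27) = 173.73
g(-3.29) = -204.88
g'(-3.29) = 198.65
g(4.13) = 369.10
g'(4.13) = 284.75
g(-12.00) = -10480.63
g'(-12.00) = 2613.79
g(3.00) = 130.97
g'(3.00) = 144.34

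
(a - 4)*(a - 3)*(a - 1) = a^3 - 8*a^2 + 19*a - 12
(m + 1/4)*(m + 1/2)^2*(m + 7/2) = m^4 + 19*m^3/4 + 39*m^2/8 + 29*m/16 + 7/32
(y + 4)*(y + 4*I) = y^2 + 4*y + 4*I*y + 16*I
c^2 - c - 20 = (c - 5)*(c + 4)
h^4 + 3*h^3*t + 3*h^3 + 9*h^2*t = h^2*(h + 3)*(h + 3*t)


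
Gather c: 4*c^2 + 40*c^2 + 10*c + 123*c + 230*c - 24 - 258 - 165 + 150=44*c^2 + 363*c - 297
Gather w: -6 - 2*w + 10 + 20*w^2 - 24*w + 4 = 20*w^2 - 26*w + 8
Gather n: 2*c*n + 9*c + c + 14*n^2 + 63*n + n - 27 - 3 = 10*c + 14*n^2 + n*(2*c + 64) - 30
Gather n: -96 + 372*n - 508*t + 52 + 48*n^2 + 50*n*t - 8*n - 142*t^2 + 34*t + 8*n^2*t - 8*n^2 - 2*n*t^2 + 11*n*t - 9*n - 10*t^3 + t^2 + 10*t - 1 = n^2*(8*t + 40) + n*(-2*t^2 + 61*t + 355) - 10*t^3 - 141*t^2 - 464*t - 45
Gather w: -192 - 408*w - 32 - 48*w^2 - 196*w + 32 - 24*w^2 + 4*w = -72*w^2 - 600*w - 192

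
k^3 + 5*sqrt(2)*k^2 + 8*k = k*(k + sqrt(2))*(k + 4*sqrt(2))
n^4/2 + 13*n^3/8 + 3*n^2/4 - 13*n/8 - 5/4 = (n/2 + 1)*(n - 1)*(n + 1)*(n + 5/4)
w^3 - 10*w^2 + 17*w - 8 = (w - 8)*(w - 1)^2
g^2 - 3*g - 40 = (g - 8)*(g + 5)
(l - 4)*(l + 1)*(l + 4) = l^3 + l^2 - 16*l - 16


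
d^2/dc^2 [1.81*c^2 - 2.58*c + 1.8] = 3.62000000000000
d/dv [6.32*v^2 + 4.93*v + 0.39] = 12.64*v + 4.93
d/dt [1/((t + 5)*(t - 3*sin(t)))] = (-t + (t + 5)*(3*cos(t) - 1) + 3*sin(t))/((t + 5)^2*(t - 3*sin(t))^2)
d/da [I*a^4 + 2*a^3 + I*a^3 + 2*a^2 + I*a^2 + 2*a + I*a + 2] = 4*I*a^3 + 3*a^2*(2 + I) + 2*a*(2 + I) + 2 + I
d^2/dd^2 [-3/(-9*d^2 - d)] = 6*(-9*d*(9*d + 1) + (18*d + 1)^2)/(d^3*(9*d + 1)^3)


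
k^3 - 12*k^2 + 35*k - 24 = (k - 8)*(k - 3)*(k - 1)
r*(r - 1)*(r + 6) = r^3 + 5*r^2 - 6*r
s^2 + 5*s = s*(s + 5)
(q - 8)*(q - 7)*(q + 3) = q^3 - 12*q^2 + 11*q + 168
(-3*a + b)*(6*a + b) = -18*a^2 + 3*a*b + b^2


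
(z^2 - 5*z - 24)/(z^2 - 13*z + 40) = (z + 3)/(z - 5)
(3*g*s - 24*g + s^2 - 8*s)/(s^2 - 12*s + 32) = (3*g + s)/(s - 4)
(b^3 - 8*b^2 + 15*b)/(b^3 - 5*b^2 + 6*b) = (b - 5)/(b - 2)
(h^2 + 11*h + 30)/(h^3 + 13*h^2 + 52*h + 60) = 1/(h + 2)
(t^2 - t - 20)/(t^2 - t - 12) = (-t^2 + t + 20)/(-t^2 + t + 12)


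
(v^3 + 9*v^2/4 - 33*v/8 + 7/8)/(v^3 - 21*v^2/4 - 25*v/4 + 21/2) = (8*v^2 + 26*v - 7)/(2*(4*v^2 - 17*v - 42))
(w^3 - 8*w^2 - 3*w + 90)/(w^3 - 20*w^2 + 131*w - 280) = (w^2 - 3*w - 18)/(w^2 - 15*w + 56)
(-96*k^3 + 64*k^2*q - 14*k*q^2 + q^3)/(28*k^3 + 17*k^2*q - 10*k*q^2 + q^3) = (24*k^2 - 10*k*q + q^2)/(-7*k^2 - 6*k*q + q^2)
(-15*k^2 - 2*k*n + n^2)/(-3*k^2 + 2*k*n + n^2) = (5*k - n)/(k - n)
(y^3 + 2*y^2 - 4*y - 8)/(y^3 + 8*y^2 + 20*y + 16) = (y - 2)/(y + 4)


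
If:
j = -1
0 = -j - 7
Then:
No Solution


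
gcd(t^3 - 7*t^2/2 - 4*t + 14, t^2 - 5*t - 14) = t + 2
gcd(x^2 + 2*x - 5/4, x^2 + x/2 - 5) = x + 5/2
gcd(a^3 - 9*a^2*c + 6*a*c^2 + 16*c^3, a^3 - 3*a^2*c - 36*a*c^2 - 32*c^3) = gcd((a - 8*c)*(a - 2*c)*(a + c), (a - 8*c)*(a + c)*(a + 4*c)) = a^2 - 7*a*c - 8*c^2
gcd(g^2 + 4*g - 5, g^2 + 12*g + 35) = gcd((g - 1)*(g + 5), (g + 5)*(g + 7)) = g + 5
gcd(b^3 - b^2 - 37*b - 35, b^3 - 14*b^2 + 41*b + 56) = b^2 - 6*b - 7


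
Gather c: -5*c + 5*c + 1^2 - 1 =0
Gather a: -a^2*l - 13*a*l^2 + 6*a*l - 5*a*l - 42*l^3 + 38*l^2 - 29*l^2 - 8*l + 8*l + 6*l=-a^2*l + a*(-13*l^2 + l) - 42*l^3 + 9*l^2 + 6*l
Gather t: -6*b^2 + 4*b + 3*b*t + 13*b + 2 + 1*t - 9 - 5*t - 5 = -6*b^2 + 17*b + t*(3*b - 4) - 12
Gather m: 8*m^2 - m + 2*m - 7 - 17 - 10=8*m^2 + m - 34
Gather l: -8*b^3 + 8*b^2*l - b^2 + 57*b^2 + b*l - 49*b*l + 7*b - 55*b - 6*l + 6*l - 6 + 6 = -8*b^3 + 56*b^2 - 48*b + l*(8*b^2 - 48*b)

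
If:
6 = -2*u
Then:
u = -3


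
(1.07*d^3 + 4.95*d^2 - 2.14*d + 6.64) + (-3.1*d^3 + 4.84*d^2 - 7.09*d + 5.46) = -2.03*d^3 + 9.79*d^2 - 9.23*d + 12.1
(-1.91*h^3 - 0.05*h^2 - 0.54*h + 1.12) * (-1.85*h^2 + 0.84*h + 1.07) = 3.5335*h^5 - 1.5119*h^4 - 1.0867*h^3 - 2.5791*h^2 + 0.363*h + 1.1984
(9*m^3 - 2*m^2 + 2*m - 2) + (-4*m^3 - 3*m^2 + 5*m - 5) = 5*m^3 - 5*m^2 + 7*m - 7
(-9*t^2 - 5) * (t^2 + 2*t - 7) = -9*t^4 - 18*t^3 + 58*t^2 - 10*t + 35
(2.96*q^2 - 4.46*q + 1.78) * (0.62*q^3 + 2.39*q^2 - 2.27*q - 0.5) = 1.8352*q^5 + 4.3092*q^4 - 16.275*q^3 + 12.8984*q^2 - 1.8106*q - 0.89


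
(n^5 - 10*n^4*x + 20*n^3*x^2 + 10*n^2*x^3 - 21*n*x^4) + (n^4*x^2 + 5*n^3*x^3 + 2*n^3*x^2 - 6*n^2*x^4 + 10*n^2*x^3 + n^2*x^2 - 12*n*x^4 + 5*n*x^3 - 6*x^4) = n^5 + n^4*x^2 - 10*n^4*x + 5*n^3*x^3 + 22*n^3*x^2 - 6*n^2*x^4 + 20*n^2*x^3 + n^2*x^2 - 33*n*x^4 + 5*n*x^3 - 6*x^4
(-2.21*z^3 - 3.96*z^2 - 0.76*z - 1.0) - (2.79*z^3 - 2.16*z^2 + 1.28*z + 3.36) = -5.0*z^3 - 1.8*z^2 - 2.04*z - 4.36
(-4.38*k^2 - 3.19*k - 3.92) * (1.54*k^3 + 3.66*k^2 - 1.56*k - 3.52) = -6.7452*k^5 - 20.9434*k^4 - 10.8794*k^3 + 6.0468*k^2 + 17.344*k + 13.7984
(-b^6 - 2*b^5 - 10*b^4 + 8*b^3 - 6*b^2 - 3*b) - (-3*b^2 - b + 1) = -b^6 - 2*b^5 - 10*b^4 + 8*b^3 - 3*b^2 - 2*b - 1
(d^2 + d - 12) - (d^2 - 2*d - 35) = 3*d + 23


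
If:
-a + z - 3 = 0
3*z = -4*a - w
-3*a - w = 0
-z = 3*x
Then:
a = -9/4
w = 27/4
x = -1/4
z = 3/4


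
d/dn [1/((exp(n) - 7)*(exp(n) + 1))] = 2*(3 - exp(n))*exp(n)/(exp(4*n) - 12*exp(3*n) + 22*exp(2*n) + 84*exp(n) + 49)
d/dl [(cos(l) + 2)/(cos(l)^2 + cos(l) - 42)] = (cos(l)^2 + 4*cos(l) + 44)*sin(l)/(cos(l)^2 + cos(l) - 42)^2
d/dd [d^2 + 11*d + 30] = 2*d + 11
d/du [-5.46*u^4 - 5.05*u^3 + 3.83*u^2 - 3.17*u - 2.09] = -21.84*u^3 - 15.15*u^2 + 7.66*u - 3.17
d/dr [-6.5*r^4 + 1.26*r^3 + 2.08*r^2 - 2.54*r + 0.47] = -26.0*r^3 + 3.78*r^2 + 4.16*r - 2.54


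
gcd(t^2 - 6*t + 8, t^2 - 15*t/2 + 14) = t - 4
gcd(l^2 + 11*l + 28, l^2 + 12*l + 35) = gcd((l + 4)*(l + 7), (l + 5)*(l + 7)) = l + 7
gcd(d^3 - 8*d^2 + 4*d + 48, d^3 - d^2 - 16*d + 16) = d - 4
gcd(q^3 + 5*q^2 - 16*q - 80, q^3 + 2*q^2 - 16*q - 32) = q^2 - 16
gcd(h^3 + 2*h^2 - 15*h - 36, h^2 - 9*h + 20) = h - 4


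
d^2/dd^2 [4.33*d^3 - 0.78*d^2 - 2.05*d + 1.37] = 25.98*d - 1.56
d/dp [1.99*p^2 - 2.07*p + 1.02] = 3.98*p - 2.07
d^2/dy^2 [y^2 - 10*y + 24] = 2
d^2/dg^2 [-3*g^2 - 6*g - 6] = -6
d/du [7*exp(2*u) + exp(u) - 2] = (14*exp(u) + 1)*exp(u)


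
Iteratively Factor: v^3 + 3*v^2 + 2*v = (v)*(v^2 + 3*v + 2) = v*(v + 1)*(v + 2)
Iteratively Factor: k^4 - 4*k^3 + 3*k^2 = (k)*(k^3 - 4*k^2 + 3*k) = k^2*(k^2 - 4*k + 3) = k^2*(k - 1)*(k - 3)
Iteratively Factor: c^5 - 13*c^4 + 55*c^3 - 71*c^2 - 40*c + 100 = (c - 2)*(c^4 - 11*c^3 + 33*c^2 - 5*c - 50) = (c - 5)*(c - 2)*(c^3 - 6*c^2 + 3*c + 10) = (c - 5)*(c - 2)^2*(c^2 - 4*c - 5) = (c - 5)*(c - 2)^2*(c + 1)*(c - 5)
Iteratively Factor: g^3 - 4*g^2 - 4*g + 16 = (g - 2)*(g^2 - 2*g - 8) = (g - 2)*(g + 2)*(g - 4)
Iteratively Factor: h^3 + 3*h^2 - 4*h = (h + 4)*(h^2 - h) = h*(h + 4)*(h - 1)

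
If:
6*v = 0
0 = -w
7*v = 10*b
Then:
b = 0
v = 0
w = 0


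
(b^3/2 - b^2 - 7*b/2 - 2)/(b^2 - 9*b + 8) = (b^3 - 2*b^2 - 7*b - 4)/(2*(b^2 - 9*b + 8))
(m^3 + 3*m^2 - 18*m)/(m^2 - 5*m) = (m^2 + 3*m - 18)/(m - 5)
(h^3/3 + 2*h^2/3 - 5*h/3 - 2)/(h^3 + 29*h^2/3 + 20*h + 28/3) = (h^3 + 2*h^2 - 5*h - 6)/(3*h^3 + 29*h^2 + 60*h + 28)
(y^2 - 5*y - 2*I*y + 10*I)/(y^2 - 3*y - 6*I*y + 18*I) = (y^2 - 5*y - 2*I*y + 10*I)/(y^2 - 3*y - 6*I*y + 18*I)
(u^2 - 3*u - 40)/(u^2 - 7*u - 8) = (u + 5)/(u + 1)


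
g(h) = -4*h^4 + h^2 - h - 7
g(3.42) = -545.95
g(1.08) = -12.36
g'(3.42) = -634.19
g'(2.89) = -381.42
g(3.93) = -949.66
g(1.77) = -44.90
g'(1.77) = -86.18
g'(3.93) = -964.32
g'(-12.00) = 27623.00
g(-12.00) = -82795.00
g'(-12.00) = 27623.00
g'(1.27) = -31.23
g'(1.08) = -19.00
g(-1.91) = -54.68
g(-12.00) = -82795.00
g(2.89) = -280.57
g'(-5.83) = 3157.82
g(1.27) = -17.06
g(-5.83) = -4588.16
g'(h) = -16*h^3 + 2*h - 1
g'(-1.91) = 106.67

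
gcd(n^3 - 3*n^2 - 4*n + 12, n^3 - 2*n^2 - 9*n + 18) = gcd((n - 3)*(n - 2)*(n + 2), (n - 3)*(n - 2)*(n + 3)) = n^2 - 5*n + 6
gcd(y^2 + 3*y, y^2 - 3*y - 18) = y + 3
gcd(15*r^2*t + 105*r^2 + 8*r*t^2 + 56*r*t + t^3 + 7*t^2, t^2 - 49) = t + 7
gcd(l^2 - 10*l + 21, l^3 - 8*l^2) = 1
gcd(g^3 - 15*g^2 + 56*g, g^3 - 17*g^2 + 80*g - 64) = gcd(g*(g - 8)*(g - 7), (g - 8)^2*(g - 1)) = g - 8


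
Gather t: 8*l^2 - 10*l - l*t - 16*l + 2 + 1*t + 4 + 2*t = 8*l^2 - 26*l + t*(3 - l) + 6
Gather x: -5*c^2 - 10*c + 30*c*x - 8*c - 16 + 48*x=-5*c^2 - 18*c + x*(30*c + 48) - 16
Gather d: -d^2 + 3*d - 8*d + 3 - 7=-d^2 - 5*d - 4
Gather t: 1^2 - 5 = -4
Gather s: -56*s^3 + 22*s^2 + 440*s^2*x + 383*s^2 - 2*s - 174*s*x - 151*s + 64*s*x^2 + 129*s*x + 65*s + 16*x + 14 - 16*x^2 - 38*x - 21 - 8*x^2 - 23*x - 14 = -56*s^3 + s^2*(440*x + 405) + s*(64*x^2 - 45*x - 88) - 24*x^2 - 45*x - 21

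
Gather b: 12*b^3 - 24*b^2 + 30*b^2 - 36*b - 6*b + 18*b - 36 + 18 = 12*b^3 + 6*b^2 - 24*b - 18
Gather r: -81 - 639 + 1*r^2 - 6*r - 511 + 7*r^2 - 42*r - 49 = 8*r^2 - 48*r - 1280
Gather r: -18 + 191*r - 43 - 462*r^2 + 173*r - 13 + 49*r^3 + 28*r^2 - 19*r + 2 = 49*r^3 - 434*r^2 + 345*r - 72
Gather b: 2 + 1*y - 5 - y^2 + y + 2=-y^2 + 2*y - 1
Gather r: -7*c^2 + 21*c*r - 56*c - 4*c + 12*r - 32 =-7*c^2 - 60*c + r*(21*c + 12) - 32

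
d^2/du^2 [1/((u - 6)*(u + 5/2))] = 4*(4*(u - 6)^2 + 2*(u - 6)*(2*u + 5) + (2*u + 5)^2)/((u - 6)^3*(2*u + 5)^3)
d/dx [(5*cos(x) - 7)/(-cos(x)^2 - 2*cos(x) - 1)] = (19 - 5*cos(x))*sin(x)/(cos(x) + 1)^3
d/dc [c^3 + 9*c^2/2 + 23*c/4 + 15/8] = 3*c^2 + 9*c + 23/4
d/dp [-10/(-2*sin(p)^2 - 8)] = -20*sin(2*p)/(cos(2*p) - 9)^2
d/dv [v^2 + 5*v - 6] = 2*v + 5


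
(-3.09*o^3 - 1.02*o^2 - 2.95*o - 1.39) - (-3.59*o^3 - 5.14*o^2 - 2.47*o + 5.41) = 0.5*o^3 + 4.12*o^2 - 0.48*o - 6.8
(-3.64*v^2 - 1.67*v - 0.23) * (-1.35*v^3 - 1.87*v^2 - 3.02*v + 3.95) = 4.914*v^5 + 9.0613*v^4 + 14.4262*v^3 - 8.9045*v^2 - 5.9019*v - 0.9085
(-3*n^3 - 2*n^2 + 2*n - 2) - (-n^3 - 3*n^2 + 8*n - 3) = -2*n^3 + n^2 - 6*n + 1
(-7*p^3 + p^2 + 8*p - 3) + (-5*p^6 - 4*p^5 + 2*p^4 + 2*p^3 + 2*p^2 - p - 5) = -5*p^6 - 4*p^5 + 2*p^4 - 5*p^3 + 3*p^2 + 7*p - 8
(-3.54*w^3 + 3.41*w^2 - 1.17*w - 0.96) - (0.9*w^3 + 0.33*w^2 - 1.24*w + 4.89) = -4.44*w^3 + 3.08*w^2 + 0.0700000000000001*w - 5.85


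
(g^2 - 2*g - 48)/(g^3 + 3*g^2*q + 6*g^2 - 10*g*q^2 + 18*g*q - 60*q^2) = (8 - g)/(-g^2 - 3*g*q + 10*q^2)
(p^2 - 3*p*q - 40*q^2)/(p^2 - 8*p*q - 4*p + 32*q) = (p + 5*q)/(p - 4)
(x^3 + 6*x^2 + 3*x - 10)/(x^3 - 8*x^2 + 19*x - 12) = (x^2 + 7*x + 10)/(x^2 - 7*x + 12)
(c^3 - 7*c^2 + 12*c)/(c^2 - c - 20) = c*(-c^2 + 7*c - 12)/(-c^2 + c + 20)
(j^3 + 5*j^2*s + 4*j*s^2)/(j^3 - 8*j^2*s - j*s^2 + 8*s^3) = j*(j + 4*s)/(j^2 - 9*j*s + 8*s^2)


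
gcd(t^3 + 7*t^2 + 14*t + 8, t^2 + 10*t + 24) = t + 4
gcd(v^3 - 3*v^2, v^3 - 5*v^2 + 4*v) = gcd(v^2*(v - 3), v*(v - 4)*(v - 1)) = v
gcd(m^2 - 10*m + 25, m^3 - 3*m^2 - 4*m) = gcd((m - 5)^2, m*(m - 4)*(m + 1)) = 1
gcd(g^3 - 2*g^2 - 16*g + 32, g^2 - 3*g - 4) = g - 4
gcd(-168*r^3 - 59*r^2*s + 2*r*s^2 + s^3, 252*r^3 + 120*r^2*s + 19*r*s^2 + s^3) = 7*r + s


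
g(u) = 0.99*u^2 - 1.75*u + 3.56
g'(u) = 1.98*u - 1.75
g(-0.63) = 5.06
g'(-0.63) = -3.00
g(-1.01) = 6.34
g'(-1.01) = -3.75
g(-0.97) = 6.19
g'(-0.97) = -3.67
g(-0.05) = 3.65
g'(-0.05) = -1.85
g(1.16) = 2.86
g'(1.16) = 0.55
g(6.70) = 36.28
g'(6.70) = 11.52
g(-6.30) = 53.88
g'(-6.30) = -14.22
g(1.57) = 3.25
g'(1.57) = 1.36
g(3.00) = 7.22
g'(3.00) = 4.19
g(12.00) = 125.12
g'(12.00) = 22.01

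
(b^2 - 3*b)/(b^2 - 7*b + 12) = b/(b - 4)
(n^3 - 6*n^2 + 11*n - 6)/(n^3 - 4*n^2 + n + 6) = (n - 1)/(n + 1)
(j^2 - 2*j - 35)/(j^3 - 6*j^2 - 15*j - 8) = (-j^2 + 2*j + 35)/(-j^3 + 6*j^2 + 15*j + 8)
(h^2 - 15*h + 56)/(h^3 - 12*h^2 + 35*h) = (h - 8)/(h*(h - 5))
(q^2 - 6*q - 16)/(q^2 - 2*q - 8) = (q - 8)/(q - 4)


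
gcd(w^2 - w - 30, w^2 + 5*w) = w + 5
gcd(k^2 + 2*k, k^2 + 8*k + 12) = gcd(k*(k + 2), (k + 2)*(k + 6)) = k + 2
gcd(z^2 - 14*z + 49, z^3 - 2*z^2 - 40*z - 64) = 1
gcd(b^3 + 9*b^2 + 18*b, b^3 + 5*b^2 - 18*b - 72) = b^2 + 9*b + 18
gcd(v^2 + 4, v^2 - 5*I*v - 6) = v - 2*I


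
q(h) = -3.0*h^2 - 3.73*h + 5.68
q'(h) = -6.0*h - 3.73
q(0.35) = 4.01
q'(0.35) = -5.83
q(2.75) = -27.26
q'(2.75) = -20.23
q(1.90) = -12.24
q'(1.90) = -15.13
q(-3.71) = -21.77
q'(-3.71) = 18.53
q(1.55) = -7.31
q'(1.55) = -13.03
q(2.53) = -22.96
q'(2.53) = -18.91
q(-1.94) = 1.63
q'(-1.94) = 7.91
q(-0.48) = 6.78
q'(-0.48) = -0.85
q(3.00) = -32.51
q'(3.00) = -21.73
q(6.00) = -124.70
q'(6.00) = -39.73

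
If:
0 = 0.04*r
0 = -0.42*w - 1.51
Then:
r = 0.00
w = -3.60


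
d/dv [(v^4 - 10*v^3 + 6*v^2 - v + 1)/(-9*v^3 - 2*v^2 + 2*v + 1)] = (-9*v^6 - 4*v^5 + 80*v^4 - 54*v^3 + 7*v^2 + 16*v - 3)/(81*v^6 + 36*v^5 - 32*v^4 - 26*v^3 + 4*v + 1)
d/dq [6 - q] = -1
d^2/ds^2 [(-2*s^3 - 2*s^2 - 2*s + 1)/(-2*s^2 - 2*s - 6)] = (-4*s^3 - 3*s^2 + 33*s + 14)/(s^6 + 3*s^5 + 12*s^4 + 19*s^3 + 36*s^2 + 27*s + 27)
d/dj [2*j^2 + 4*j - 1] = 4*j + 4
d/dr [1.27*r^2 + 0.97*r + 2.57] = 2.54*r + 0.97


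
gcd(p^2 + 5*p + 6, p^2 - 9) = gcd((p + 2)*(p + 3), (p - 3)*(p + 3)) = p + 3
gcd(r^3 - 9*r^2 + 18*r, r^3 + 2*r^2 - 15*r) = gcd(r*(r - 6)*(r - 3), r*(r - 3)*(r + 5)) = r^2 - 3*r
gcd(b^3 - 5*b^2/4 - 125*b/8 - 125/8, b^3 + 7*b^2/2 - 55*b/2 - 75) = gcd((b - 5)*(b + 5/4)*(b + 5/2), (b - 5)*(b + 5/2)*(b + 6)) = b^2 - 5*b/2 - 25/2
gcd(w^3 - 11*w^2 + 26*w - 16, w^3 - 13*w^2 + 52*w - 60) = w - 2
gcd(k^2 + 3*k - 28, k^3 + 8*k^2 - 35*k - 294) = k + 7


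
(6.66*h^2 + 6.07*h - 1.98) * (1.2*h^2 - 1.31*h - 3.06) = 7.992*h^4 - 1.4406*h^3 - 30.7073*h^2 - 15.9804*h + 6.0588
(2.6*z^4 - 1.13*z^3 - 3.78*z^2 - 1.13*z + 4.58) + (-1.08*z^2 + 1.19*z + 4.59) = 2.6*z^4 - 1.13*z^3 - 4.86*z^2 + 0.0600000000000001*z + 9.17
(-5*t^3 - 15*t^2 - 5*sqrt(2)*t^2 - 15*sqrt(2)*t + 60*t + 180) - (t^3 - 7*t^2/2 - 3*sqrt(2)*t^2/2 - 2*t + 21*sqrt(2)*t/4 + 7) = -6*t^3 - 23*t^2/2 - 7*sqrt(2)*t^2/2 - 81*sqrt(2)*t/4 + 62*t + 173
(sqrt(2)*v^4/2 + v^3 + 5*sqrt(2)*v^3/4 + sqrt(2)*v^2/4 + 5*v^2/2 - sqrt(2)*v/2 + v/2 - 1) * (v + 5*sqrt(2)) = sqrt(2)*v^5/2 + 5*sqrt(2)*v^4/4 + 6*v^4 + 21*sqrt(2)*v^3/4 + 15*v^3 + 3*v^2 + 12*sqrt(2)*v^2 - 6*v + 5*sqrt(2)*v/2 - 5*sqrt(2)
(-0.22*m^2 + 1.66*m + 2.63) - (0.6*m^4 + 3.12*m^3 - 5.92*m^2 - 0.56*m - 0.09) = -0.6*m^4 - 3.12*m^3 + 5.7*m^2 + 2.22*m + 2.72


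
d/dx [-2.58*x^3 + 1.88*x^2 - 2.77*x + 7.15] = -7.74*x^2 + 3.76*x - 2.77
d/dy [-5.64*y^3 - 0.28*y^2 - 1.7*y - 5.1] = -16.92*y^2 - 0.56*y - 1.7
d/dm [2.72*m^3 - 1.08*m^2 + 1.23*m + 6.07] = 8.16*m^2 - 2.16*m + 1.23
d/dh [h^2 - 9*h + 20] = 2*h - 9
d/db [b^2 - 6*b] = 2*b - 6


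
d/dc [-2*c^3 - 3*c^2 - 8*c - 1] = -6*c^2 - 6*c - 8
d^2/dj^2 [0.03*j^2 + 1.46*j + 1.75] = 0.0600000000000000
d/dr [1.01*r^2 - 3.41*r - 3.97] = 2.02*r - 3.41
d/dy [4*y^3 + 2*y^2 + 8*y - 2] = 12*y^2 + 4*y + 8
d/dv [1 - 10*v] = -10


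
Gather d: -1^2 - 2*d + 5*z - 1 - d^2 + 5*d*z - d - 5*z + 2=-d^2 + d*(5*z - 3)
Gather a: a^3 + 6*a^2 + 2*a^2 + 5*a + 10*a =a^3 + 8*a^2 + 15*a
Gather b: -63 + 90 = 27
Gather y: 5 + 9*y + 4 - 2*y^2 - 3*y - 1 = -2*y^2 + 6*y + 8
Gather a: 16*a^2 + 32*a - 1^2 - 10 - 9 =16*a^2 + 32*a - 20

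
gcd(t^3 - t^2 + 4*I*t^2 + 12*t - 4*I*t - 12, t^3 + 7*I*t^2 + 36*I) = t^2 + 4*I*t + 12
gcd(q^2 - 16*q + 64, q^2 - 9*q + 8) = q - 8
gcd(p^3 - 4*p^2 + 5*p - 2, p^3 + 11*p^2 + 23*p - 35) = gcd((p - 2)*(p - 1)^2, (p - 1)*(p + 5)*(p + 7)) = p - 1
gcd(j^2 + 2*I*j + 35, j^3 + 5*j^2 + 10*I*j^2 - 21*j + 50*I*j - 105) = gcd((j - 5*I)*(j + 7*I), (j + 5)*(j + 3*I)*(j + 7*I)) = j + 7*I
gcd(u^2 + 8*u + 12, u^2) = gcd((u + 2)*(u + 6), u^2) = 1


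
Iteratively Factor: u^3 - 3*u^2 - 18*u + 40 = (u - 5)*(u^2 + 2*u - 8) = (u - 5)*(u - 2)*(u + 4)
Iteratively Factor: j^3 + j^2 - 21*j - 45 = (j + 3)*(j^2 - 2*j - 15) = (j - 5)*(j + 3)*(j + 3)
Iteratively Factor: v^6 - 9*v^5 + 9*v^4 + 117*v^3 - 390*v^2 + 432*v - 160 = (v - 1)*(v^5 - 8*v^4 + v^3 + 118*v^2 - 272*v + 160) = (v - 1)*(v + 4)*(v^4 - 12*v^3 + 49*v^2 - 78*v + 40) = (v - 1)^2*(v + 4)*(v^3 - 11*v^2 + 38*v - 40) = (v - 4)*(v - 1)^2*(v + 4)*(v^2 - 7*v + 10) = (v - 4)*(v - 2)*(v - 1)^2*(v + 4)*(v - 5)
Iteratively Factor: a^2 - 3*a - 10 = (a + 2)*(a - 5)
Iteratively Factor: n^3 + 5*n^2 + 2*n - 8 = (n + 4)*(n^2 + n - 2) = (n + 2)*(n + 4)*(n - 1)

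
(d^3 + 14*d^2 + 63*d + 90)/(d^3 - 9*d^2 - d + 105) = (d^2 + 11*d + 30)/(d^2 - 12*d + 35)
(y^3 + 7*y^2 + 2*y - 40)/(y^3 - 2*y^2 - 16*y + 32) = (y + 5)/(y - 4)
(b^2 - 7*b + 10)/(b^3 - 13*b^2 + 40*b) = (b - 2)/(b*(b - 8))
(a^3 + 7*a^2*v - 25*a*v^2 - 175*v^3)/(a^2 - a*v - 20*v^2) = (a^2 + 12*a*v + 35*v^2)/(a + 4*v)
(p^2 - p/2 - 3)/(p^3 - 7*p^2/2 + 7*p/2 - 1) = (2*p + 3)/(2*p^2 - 3*p + 1)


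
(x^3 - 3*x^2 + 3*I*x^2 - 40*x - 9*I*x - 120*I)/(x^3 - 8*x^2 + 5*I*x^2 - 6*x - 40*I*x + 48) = (x + 5)/(x + 2*I)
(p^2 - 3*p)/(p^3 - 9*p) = 1/(p + 3)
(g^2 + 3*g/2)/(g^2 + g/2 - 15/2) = g*(2*g + 3)/(2*g^2 + g - 15)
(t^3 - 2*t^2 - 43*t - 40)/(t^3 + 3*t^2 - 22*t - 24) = (t^2 - 3*t - 40)/(t^2 + 2*t - 24)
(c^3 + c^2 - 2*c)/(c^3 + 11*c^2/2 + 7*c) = 2*(c - 1)/(2*c + 7)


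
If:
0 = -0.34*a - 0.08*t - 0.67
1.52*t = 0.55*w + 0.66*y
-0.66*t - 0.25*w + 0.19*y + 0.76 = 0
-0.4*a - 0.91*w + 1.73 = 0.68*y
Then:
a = -2.31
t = 1.46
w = 1.06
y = 2.48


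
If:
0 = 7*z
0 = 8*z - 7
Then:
No Solution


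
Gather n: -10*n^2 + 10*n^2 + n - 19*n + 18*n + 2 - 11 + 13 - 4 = 0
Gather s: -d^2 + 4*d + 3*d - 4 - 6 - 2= -d^2 + 7*d - 12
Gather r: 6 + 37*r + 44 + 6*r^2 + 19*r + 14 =6*r^2 + 56*r + 64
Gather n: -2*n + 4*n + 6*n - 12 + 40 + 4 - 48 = 8*n - 16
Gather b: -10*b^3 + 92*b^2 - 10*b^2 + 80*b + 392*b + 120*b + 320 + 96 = -10*b^3 + 82*b^2 + 592*b + 416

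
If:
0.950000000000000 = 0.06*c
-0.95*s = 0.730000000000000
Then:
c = 15.83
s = -0.77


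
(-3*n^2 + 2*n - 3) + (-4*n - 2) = -3*n^2 - 2*n - 5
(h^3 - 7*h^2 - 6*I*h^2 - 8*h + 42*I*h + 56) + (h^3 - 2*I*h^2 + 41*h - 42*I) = 2*h^3 - 7*h^2 - 8*I*h^2 + 33*h + 42*I*h + 56 - 42*I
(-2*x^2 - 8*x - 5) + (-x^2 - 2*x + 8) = -3*x^2 - 10*x + 3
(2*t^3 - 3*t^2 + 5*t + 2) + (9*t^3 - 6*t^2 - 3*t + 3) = 11*t^3 - 9*t^2 + 2*t + 5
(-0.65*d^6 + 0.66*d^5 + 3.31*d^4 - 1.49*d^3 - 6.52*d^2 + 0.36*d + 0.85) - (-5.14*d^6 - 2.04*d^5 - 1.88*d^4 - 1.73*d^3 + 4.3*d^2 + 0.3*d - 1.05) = 4.49*d^6 + 2.7*d^5 + 5.19*d^4 + 0.24*d^3 - 10.82*d^2 + 0.06*d + 1.9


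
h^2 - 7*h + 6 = (h - 6)*(h - 1)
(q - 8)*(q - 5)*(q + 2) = q^3 - 11*q^2 + 14*q + 80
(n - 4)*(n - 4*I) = n^2 - 4*n - 4*I*n + 16*I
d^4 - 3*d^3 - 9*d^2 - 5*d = d*(d - 5)*(d + 1)^2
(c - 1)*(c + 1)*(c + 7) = c^3 + 7*c^2 - c - 7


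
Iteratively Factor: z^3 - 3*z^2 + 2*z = (z)*(z^2 - 3*z + 2) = z*(z - 2)*(z - 1)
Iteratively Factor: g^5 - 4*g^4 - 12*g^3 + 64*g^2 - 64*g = (g - 4)*(g^4 - 12*g^2 + 16*g) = g*(g - 4)*(g^3 - 12*g + 16) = g*(g - 4)*(g - 2)*(g^2 + 2*g - 8) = g*(g - 4)*(g - 2)^2*(g + 4)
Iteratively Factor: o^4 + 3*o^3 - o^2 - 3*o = (o - 1)*(o^3 + 4*o^2 + 3*o) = o*(o - 1)*(o^2 + 4*o + 3) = o*(o - 1)*(o + 3)*(o + 1)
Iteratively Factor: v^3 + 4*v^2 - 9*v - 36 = (v + 3)*(v^2 + v - 12) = (v + 3)*(v + 4)*(v - 3)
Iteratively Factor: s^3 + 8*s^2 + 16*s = (s + 4)*(s^2 + 4*s) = s*(s + 4)*(s + 4)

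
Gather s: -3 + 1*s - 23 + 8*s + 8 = 9*s - 18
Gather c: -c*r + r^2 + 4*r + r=-c*r + r^2 + 5*r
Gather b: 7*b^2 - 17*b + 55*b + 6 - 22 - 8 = 7*b^2 + 38*b - 24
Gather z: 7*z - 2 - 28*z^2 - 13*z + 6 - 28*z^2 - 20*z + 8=-56*z^2 - 26*z + 12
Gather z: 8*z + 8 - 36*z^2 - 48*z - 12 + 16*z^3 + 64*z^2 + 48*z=16*z^3 + 28*z^2 + 8*z - 4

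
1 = 1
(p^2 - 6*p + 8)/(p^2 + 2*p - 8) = (p - 4)/(p + 4)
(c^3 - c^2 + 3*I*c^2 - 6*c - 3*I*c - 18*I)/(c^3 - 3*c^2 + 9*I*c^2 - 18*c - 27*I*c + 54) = (c + 2)/(c + 6*I)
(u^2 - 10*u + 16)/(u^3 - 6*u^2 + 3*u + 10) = (u - 8)/(u^2 - 4*u - 5)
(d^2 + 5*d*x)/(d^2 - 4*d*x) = (d + 5*x)/(d - 4*x)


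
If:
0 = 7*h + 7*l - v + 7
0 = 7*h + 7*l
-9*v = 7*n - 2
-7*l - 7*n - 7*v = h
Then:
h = -2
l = 2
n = -61/7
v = 7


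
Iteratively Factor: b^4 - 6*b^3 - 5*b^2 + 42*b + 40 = (b + 1)*(b^3 - 7*b^2 + 2*b + 40) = (b - 5)*(b + 1)*(b^2 - 2*b - 8) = (b - 5)*(b - 4)*(b + 1)*(b + 2)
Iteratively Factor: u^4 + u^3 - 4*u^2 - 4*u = (u)*(u^3 + u^2 - 4*u - 4) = u*(u + 2)*(u^2 - u - 2) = u*(u - 2)*(u + 2)*(u + 1)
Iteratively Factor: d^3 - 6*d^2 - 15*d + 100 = (d - 5)*(d^2 - d - 20) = (d - 5)*(d + 4)*(d - 5)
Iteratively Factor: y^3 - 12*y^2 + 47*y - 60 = (y - 3)*(y^2 - 9*y + 20) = (y - 4)*(y - 3)*(y - 5)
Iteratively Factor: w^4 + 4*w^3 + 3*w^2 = (w)*(w^3 + 4*w^2 + 3*w) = w*(w + 3)*(w^2 + w) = w^2*(w + 3)*(w + 1)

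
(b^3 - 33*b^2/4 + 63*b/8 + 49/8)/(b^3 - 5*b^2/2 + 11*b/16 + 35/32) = 4*(b - 7)/(4*b - 5)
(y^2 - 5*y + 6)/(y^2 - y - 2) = (y - 3)/(y + 1)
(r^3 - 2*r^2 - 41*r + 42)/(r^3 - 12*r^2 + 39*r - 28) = (r + 6)/(r - 4)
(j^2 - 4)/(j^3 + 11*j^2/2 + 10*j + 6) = 2*(j - 2)/(2*j^2 + 7*j + 6)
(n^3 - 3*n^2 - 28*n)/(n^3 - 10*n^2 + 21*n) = (n + 4)/(n - 3)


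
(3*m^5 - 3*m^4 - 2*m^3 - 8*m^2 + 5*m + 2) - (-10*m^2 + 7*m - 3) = 3*m^5 - 3*m^4 - 2*m^3 + 2*m^2 - 2*m + 5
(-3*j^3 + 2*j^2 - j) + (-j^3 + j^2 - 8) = -4*j^3 + 3*j^2 - j - 8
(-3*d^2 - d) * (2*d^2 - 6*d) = -6*d^4 + 16*d^3 + 6*d^2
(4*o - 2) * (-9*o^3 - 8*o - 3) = -36*o^4 + 18*o^3 - 32*o^2 + 4*o + 6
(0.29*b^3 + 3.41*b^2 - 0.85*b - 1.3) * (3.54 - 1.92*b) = -0.5568*b^4 - 5.5206*b^3 + 13.7034*b^2 - 0.513*b - 4.602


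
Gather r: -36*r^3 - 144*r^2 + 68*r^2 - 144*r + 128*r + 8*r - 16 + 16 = -36*r^3 - 76*r^2 - 8*r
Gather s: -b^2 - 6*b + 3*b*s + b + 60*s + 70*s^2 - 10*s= -b^2 - 5*b + 70*s^2 + s*(3*b + 50)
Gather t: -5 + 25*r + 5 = 25*r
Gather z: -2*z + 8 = 8 - 2*z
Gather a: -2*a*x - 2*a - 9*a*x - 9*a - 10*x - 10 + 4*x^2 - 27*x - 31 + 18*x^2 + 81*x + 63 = a*(-11*x - 11) + 22*x^2 + 44*x + 22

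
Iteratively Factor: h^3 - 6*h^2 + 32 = (h - 4)*(h^2 - 2*h - 8) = (h - 4)*(h + 2)*(h - 4)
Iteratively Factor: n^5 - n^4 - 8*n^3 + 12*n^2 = (n)*(n^4 - n^3 - 8*n^2 + 12*n) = n*(n - 2)*(n^3 + n^2 - 6*n) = n*(n - 2)^2*(n^2 + 3*n) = n*(n - 2)^2*(n + 3)*(n)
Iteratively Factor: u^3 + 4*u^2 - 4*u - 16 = (u + 4)*(u^2 - 4) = (u - 2)*(u + 4)*(u + 2)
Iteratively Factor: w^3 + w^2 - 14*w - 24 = (w + 2)*(w^2 - w - 12) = (w + 2)*(w + 3)*(w - 4)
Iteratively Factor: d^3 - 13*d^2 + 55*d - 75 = (d - 5)*(d^2 - 8*d + 15) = (d - 5)*(d - 3)*(d - 5)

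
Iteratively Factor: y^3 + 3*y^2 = (y + 3)*(y^2) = y*(y + 3)*(y)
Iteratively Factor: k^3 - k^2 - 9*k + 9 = (k - 3)*(k^2 + 2*k - 3) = (k - 3)*(k + 3)*(k - 1)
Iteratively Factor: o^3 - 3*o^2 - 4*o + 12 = (o - 3)*(o^2 - 4) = (o - 3)*(o - 2)*(o + 2)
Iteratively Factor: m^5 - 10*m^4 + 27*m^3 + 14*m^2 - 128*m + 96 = (m - 1)*(m^4 - 9*m^3 + 18*m^2 + 32*m - 96) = (m - 3)*(m - 1)*(m^3 - 6*m^2 + 32) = (m - 3)*(m - 1)*(m + 2)*(m^2 - 8*m + 16) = (m - 4)*(m - 3)*(m - 1)*(m + 2)*(m - 4)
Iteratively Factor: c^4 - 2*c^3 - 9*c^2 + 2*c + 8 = (c + 2)*(c^3 - 4*c^2 - c + 4) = (c - 4)*(c + 2)*(c^2 - 1) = (c - 4)*(c + 1)*(c + 2)*(c - 1)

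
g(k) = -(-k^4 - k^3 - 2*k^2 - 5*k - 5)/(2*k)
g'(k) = -(-4*k^3 - 3*k^2 - 4*k - 5)/(2*k) + (-k^4 - k^3 - 2*k^2 - 5*k - 5)/(2*k^2) = 3*k^2/2 + k + 1 - 5/(2*k^2)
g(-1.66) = -1.58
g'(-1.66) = 2.57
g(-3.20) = -12.75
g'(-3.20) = 12.92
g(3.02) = 24.68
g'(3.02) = 17.43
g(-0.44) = -3.57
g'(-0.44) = -12.06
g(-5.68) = -79.11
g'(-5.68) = 43.64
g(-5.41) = -67.91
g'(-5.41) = 39.41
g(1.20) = 7.37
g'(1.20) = 2.62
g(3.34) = 30.80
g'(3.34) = 20.85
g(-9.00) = -330.78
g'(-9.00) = 113.47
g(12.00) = 950.71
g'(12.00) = 228.98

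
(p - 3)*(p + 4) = p^2 + p - 12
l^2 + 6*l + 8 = (l + 2)*(l + 4)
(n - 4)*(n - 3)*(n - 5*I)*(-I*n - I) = -I*n^4 - 5*n^3 + 6*I*n^3 + 30*n^2 - 5*I*n^2 - 25*n - 12*I*n - 60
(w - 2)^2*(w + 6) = w^3 + 2*w^2 - 20*w + 24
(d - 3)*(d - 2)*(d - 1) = d^3 - 6*d^2 + 11*d - 6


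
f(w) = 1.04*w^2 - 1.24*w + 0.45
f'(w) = 2.08*w - 1.24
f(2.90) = 5.60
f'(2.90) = 4.79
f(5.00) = 20.25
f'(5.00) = 9.16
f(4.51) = 16.01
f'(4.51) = 8.14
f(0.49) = 0.09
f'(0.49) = -0.22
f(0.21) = 0.24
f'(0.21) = -0.80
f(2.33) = 3.21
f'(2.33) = 3.61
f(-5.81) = 42.76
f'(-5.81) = -13.32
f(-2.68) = 11.24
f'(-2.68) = -6.81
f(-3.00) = 13.53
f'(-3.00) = -7.48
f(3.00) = 6.09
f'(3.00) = 5.00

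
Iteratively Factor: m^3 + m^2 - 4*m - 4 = (m - 2)*(m^2 + 3*m + 2) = (m - 2)*(m + 2)*(m + 1)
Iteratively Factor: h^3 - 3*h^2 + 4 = (h - 2)*(h^2 - h - 2) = (h - 2)^2*(h + 1)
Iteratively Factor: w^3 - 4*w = (w + 2)*(w^2 - 2*w) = (w - 2)*(w + 2)*(w)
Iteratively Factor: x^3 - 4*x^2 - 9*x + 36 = (x - 4)*(x^2 - 9) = (x - 4)*(x - 3)*(x + 3)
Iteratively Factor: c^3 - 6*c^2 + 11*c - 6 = (c - 1)*(c^2 - 5*c + 6) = (c - 3)*(c - 1)*(c - 2)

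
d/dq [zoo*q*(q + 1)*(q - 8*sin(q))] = zoo*(q^2*cos(q) + q^2 + sqrt(2)*q*sin(q + pi/4) + sin(q))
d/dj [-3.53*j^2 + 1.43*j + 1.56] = 1.43 - 7.06*j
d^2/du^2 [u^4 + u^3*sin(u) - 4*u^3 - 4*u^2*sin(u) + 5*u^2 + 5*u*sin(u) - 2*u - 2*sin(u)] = -u^3*sin(u) + 4*u^2*sin(u) + 6*u^2*cos(u) + 12*u^2 + u*sin(u) - 16*u*cos(u) - 24*u - 6*sin(u) + 10*cos(u) + 10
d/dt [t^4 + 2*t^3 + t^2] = 2*t*(2*t^2 + 3*t + 1)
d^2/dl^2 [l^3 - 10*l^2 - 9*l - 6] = 6*l - 20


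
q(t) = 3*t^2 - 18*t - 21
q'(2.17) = -4.98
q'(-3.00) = -36.00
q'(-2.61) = -33.66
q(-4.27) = 110.56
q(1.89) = -44.30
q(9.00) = 60.00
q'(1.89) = -6.66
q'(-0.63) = -21.78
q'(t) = 6*t - 18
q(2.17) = -45.93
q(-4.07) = 101.95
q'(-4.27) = -43.62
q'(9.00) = 36.00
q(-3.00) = 60.00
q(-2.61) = 46.42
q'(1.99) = -6.06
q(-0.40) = -13.32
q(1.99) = -44.94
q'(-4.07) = -42.42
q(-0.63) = -8.47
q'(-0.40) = -20.40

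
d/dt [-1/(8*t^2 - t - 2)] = (16*t - 1)/(-8*t^2 + t + 2)^2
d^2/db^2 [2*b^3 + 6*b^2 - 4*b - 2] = 12*b + 12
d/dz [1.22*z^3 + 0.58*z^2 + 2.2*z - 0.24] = 3.66*z^2 + 1.16*z + 2.2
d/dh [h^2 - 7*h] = 2*h - 7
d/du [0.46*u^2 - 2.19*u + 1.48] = 0.92*u - 2.19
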